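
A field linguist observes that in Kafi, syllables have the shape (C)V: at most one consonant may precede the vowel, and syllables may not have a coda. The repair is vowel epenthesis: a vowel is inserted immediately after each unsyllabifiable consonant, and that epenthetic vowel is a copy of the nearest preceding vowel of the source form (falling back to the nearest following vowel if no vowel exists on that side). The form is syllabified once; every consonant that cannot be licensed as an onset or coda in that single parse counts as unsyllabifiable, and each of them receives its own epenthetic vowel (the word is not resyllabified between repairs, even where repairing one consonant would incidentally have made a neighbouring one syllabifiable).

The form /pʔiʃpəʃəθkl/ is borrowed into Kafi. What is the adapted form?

Syllabifying with onset maximization leaves /p/, /ʃ/, /θ/, /k/, /l/ stranded (no codas are permitted; onsets are limited to one consonant).
Epenthesis after each stranded consonant: /p/ → /pi/, /ʃ/ → /ʃi/, /θ/ → /θə/, /k/ → /kə/, /l/ → /lə/.

piʔiʃipəʃəθəkələ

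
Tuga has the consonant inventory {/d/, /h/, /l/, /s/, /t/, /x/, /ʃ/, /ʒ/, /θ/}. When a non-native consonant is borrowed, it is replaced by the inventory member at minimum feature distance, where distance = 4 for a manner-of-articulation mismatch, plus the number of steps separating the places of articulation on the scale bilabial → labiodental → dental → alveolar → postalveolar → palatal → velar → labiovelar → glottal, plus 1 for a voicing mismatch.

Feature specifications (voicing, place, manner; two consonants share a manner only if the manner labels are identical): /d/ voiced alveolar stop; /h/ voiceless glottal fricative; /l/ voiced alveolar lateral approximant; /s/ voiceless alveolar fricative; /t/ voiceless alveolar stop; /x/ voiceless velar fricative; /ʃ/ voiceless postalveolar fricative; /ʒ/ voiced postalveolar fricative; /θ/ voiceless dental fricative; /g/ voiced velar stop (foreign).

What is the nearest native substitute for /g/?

/d/ is closest: same manner (stop), place distance 3 (velar→alveolar), same voicing; total 3. Next closest is /t/ at distance 4.

d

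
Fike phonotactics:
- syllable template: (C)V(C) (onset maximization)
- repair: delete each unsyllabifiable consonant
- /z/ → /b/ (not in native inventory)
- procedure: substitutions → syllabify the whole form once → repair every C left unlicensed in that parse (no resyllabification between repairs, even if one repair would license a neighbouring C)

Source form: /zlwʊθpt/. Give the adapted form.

Substitution: /z/ → /b/, giving /blwʊθpt/.
Syllabifying with onset maximization leaves /b/, /l/, /p/, /t/ stranded (at most one coda consonant is licensed; onsets are limited to one consonant).
Deletion applies to /b/, /l/, /p/, /t/.

wʊθ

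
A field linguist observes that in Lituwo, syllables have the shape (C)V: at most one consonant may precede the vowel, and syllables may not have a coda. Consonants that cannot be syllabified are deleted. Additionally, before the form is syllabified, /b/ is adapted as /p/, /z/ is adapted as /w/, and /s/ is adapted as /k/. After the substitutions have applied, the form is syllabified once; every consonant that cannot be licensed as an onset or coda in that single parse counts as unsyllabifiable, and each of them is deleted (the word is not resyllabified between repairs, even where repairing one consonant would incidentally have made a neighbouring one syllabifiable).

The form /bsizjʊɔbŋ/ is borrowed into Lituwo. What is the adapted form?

kijʊɔ

Substitution: /b/ → /p/, /s/ → /k/, /z/ → /w/, giving /pkiwjʊɔpŋ/.
Under (C)V, the unsyllabifiable consonants are /p/, /w/, /p/, /ŋ/ (no codas are permitted; onsets are limited to one consonant).
Deleting the stranded consonants removes /p/, /w/, /p/, /ŋ/.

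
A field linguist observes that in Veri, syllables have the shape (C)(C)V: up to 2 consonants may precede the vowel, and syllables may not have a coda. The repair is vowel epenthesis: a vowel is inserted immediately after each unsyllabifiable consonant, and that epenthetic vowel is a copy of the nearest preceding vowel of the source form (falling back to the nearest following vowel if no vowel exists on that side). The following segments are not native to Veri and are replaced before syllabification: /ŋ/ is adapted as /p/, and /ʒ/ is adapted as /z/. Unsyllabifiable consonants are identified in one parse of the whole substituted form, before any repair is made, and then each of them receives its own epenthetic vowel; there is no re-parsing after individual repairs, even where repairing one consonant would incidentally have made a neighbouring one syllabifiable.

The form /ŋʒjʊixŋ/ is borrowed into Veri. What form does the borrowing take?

pʊzjʊixipi

Substitution: /ŋ/ → /p/, /ʒ/ → /z/, giving /pzjʊixp/.
The consonants /p/, /x/, /p/ cannot be parsed into a legal (C)(C)V syllable (no codas are permitted; onsets may contain at most 2 consonants).
Epenthesis after each stranded consonant: /p/ → /pʊ/, /x/ → /xi/, /p/ → /pi/.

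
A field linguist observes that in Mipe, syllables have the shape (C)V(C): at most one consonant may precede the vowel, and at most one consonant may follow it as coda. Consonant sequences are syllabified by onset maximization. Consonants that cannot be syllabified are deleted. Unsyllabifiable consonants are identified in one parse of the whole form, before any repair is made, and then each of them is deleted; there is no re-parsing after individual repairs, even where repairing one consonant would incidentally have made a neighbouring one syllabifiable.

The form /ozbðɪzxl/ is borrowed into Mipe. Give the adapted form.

The consonants /b/, /x/, /l/ cannot be parsed into a legal (C)V(C) syllable (at most one coda consonant is licensed; onsets are limited to one consonant).
Deleting the stranded consonants removes /b/, /x/, /l/.

ozðɪz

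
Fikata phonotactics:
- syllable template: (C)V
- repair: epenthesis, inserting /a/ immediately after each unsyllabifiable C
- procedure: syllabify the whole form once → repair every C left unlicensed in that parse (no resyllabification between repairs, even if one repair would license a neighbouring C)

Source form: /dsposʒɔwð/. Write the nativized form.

The consonants /d/, /s/, /s/, /w/, /ð/ cannot be parsed into a legal (C)V syllable (no codas are permitted; onsets are limited to one consonant).
Each unlicensed consonant becomes the onset of a new syllable: /d/ → /da/, /s/ → /sa/, /s/ → /sa/, /w/ → /wa/, /ð/ → /ða/.

dasaposaʒɔwaða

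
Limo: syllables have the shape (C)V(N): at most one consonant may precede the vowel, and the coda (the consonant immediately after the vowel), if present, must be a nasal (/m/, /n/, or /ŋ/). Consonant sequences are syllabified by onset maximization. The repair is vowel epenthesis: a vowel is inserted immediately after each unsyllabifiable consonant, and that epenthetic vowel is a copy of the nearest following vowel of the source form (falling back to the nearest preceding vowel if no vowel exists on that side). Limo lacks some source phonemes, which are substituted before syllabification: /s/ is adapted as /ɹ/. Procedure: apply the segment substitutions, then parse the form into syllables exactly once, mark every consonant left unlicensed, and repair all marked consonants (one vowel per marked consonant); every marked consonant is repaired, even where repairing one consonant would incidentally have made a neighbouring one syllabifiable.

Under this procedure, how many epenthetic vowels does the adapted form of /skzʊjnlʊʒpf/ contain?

After substitution the input is /ɹkzʊjnlʊʒpf/.
The unsyllabifiable consonants are /ɹ/, /k/, /j/, /n/, /ʒ/, /p/, /f/; each receives one epenthetic vowel.

7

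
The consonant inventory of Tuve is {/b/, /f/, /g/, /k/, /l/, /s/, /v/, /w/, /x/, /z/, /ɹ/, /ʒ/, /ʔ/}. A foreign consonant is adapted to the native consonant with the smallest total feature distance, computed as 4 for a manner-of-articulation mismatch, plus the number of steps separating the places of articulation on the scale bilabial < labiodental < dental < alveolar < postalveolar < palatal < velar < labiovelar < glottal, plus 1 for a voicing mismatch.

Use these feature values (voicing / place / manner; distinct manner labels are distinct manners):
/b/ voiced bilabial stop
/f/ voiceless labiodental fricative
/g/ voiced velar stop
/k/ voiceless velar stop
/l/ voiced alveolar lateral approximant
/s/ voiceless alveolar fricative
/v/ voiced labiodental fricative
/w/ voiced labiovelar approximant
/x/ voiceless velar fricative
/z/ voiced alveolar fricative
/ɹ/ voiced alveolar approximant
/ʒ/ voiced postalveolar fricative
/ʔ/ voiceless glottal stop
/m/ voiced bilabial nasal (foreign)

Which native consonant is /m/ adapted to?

/b/ is closest: manner differs (nasal→stop, +4), place distance 0 (bilabial→bilabial), same voicing; total 4. Next closest is /v/ at distance 5.

b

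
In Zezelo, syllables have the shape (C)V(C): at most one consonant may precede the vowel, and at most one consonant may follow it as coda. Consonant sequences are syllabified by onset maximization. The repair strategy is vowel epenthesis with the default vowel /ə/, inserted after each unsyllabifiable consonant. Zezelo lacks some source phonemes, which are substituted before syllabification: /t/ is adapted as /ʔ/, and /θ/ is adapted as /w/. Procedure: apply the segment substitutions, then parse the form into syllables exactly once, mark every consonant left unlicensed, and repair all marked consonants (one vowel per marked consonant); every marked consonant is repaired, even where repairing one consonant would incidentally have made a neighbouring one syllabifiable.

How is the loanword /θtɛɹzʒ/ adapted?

Substitution: /θ/ → /w/, /t/ → /ʔ/, giving /wʔɛɹzʒ/.
The consonants /w/, /z/, /ʒ/ cannot be parsed into a legal (C)V(C) syllable (at most one coda consonant is licensed; onsets are limited to one consonant).
Inserting the epenthetic vowel yields /w/ → /wə/, /z/ → /zə/, /ʒ/ → /ʒə/.

wəʔɛɹzəʒə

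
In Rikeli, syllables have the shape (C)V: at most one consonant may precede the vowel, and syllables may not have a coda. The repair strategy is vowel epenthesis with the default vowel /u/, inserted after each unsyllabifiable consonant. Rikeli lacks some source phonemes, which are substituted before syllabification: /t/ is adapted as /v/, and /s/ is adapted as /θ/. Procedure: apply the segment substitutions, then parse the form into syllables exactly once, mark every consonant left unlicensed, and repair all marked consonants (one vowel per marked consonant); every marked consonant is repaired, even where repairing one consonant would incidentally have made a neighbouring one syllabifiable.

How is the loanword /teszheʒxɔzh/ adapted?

veθuzuheʒuxɔzuhu

Substitution: /t/ → /v/, /s/ → /θ/, giving /veθzheʒxɔzh/.
The consonants /θ/, /z/, /ʒ/, /z/, /h/ cannot be parsed into a legal (C)V syllable (no codas are permitted; onsets are limited to one consonant).
Inserting the epenthetic vowel yields /θ/ → /θu/, /z/ → /zu/, /ʒ/ → /ʒu/, /z/ → /zu/, /h/ → /hu/.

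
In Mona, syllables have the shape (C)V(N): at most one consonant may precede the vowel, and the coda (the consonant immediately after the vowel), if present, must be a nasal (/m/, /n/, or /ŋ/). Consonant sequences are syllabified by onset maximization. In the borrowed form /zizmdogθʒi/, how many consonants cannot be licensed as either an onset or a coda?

4

Under (C)V(N), the unsyllabifiable consonants are /z/, /m/, /g/, /θ/ (only a nasal (/m/, /n/, or /ŋ/) is licensed in coda position; onsets are limited to one consonant).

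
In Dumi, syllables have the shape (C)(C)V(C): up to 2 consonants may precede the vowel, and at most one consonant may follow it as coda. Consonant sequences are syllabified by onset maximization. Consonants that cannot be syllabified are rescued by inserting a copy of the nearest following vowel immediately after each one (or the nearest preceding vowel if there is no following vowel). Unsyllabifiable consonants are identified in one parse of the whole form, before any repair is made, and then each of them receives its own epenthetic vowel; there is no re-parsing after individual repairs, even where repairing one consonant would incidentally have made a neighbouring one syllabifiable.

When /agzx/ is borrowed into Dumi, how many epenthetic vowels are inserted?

2

The unsyllabifiable consonants are /z/, /x/; each receives one epenthetic vowel.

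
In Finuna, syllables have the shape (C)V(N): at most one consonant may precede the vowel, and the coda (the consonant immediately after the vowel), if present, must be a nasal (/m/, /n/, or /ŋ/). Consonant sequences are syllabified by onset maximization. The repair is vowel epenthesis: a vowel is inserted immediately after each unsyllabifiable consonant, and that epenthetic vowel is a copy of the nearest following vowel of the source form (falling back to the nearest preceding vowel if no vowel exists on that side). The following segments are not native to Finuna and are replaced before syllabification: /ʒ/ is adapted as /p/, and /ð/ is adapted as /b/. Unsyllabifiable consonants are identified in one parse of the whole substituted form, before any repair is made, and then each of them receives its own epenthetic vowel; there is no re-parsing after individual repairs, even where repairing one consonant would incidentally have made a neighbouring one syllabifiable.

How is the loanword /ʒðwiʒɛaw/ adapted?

Substitution: /ʒ/ → /p/, /ð/ → /b/, giving /pbwipɛaw/.
Syllabifying with onset maximization leaves /p/, /b/, /w/ stranded (only a nasal (/m/, /n/, or /ŋ/) is licensed in coda position; onsets are limited to one consonant).
Each unlicensed consonant becomes the onset of a new syllable: /p/ → /pi/, /b/ → /bi/, /w/ → /wa/.

pibiwipɛawa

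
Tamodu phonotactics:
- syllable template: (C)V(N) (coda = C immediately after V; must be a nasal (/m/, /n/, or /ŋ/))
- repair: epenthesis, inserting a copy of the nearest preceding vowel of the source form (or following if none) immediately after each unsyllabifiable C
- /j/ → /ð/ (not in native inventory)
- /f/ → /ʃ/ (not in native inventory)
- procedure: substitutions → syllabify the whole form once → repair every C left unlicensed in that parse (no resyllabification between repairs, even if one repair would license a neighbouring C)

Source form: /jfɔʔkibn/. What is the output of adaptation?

ðɔʃɔʔɔkibini

Substitution: /j/ → /ð/, /f/ → /ʃ/, giving /ðʃɔʔkibn/.
Syllabifying with onset maximization leaves /ð/, /ʔ/, /b/, /n/ stranded (only a nasal (/m/, /n/, or /ŋ/) is licensed in coda position; onsets are limited to one consonant).
Each unlicensed consonant becomes the onset of a new syllable: /ð/ → /ðɔ/, /ʔ/ → /ʔɔ/, /b/ → /bi/, /n/ → /ni/.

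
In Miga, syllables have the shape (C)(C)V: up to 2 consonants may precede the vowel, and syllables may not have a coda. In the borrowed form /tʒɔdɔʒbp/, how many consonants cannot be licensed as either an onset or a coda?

Under (C)(C)V, the unsyllabifiable consonants are /ʒ/, /b/, /p/ (no codas are permitted; onsets may contain at most 2 consonants).

3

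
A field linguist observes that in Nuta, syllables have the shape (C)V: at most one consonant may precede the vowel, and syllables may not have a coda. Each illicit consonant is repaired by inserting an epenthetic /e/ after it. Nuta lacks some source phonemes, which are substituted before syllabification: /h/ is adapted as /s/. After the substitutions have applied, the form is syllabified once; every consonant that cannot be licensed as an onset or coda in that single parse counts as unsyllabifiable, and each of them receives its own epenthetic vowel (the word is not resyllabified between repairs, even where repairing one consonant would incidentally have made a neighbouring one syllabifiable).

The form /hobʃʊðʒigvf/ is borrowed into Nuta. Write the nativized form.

sobeʃʊðeʒigevefe

Substitution: /h/ → /s/, giving /sobʃʊðʒigvf/.
The consonants /b/, /ð/, /g/, /v/, /f/ cannot be parsed into a legal (C)V syllable (no codas are permitted; onsets are limited to one consonant).
Inserting the epenthetic vowel yields /b/ → /be/, /ð/ → /ðe/, /g/ → /ge/, /v/ → /ve/, /f/ → /fe/.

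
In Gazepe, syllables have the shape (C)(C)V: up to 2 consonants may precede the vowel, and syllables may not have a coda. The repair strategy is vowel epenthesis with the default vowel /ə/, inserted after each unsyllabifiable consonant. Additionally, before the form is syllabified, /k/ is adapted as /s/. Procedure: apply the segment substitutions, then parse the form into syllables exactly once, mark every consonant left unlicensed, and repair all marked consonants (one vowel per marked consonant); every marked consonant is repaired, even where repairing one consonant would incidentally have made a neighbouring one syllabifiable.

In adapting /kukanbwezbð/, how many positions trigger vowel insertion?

4

After substitution the input is /susanbwezbð/.
The unsyllabifiable consonants are /n/, /z/, /b/, /ð/; each receives one epenthetic vowel.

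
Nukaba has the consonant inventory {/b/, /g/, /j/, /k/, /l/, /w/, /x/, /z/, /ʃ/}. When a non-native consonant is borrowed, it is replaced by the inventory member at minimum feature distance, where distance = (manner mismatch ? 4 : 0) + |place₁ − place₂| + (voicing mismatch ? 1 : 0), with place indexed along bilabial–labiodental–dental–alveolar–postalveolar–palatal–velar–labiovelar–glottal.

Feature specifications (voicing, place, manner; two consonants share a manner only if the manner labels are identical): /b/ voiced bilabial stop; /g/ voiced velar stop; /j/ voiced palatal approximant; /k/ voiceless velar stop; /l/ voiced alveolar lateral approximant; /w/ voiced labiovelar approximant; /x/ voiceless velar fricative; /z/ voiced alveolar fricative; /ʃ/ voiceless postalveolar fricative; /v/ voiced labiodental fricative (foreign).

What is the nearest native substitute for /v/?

/z/ is closest: same manner (fricative), place distance 2 (labiodental→alveolar), same voicing; total 2. Next closest is /ʃ/ at distance 4.

z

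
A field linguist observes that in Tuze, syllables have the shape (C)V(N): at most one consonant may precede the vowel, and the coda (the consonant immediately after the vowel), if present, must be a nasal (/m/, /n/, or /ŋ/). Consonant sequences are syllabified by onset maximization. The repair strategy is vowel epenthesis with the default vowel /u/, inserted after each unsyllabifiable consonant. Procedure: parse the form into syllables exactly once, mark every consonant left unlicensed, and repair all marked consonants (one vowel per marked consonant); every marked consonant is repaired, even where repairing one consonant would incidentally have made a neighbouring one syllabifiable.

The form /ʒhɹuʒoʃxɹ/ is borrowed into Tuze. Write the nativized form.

ʒuhuɹuʒoʃuxuɹu

The consonants /ʒ/, /h/, /ʃ/, /x/, /ɹ/ cannot be parsed into a legal (C)V(N) syllable (only a nasal (/m/, /n/, or /ŋ/) is licensed in coda position; onsets are limited to one consonant).
Inserting the epenthetic vowel yields /ʒ/ → /ʒu/, /h/ → /hu/, /ʃ/ → /ʃu/, /x/ → /xu/, /ɹ/ → /ɹu/.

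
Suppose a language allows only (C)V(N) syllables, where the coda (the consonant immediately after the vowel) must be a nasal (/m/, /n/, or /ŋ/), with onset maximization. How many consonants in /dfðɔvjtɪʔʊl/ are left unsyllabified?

Syllabifying with onset maximization leaves /d/, /f/, /v/, /j/, /l/ stranded (only a nasal (/m/, /n/, or /ŋ/) is licensed in coda position; onsets are limited to one consonant).

5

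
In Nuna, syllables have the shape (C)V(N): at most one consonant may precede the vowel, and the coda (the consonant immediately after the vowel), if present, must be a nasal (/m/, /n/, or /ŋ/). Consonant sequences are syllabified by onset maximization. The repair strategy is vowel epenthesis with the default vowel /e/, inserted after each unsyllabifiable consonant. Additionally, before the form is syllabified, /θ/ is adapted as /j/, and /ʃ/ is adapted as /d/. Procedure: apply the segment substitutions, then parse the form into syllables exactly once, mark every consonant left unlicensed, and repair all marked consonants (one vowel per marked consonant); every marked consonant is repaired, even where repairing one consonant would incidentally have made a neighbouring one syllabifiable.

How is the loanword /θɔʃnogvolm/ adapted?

Substitution: /θ/ → /j/, /ʃ/ → /d/, giving /jɔdnogvolm/.
The consonants /d/, /g/, /l/, /m/ cannot be parsed into a legal (C)V(N) syllable (only a nasal (/m/, /n/, or /ŋ/) is licensed in coda position; onsets are limited to one consonant).
Epenthesis after each stranded consonant: /d/ → /de/, /g/ → /ge/, /l/ → /le/, /m/ → /me/.

jɔdenogevoleme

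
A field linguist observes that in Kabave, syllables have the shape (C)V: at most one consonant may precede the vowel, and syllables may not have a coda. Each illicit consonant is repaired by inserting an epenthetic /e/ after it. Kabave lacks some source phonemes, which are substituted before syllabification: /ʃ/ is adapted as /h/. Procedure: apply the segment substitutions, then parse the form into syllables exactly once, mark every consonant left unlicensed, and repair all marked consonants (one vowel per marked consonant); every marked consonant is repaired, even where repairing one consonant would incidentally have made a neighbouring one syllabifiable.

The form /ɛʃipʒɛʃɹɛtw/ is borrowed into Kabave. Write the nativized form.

Substitution: /ʃ/ → /h/, giving /ɛhipʒɛhɹɛtw/.
Syllabifying with onset maximization leaves /p/, /h/, /t/, /w/ stranded (no codas are permitted; onsets are limited to one consonant).
Epenthesis after each stranded consonant: /p/ → /pe/, /h/ → /he/, /t/ → /te/, /w/ → /we/.

ɛhipeʒɛheɹɛtewe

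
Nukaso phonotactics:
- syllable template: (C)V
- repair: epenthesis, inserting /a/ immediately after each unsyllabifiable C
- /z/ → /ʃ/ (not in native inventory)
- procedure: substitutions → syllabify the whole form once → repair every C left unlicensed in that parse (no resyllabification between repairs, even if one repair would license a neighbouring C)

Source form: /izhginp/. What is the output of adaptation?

Substitution: /z/ → /ʃ/, giving /iʃhginp/.
Syllabifying with onset maximization leaves /ʃ/, /h/, /n/, /p/ stranded (no codas are permitted; onsets are limited to one consonant).
Epenthesis after each stranded consonant: /ʃ/ → /ʃa/, /h/ → /ha/, /n/ → /na/, /p/ → /pa/.

iʃahaginapa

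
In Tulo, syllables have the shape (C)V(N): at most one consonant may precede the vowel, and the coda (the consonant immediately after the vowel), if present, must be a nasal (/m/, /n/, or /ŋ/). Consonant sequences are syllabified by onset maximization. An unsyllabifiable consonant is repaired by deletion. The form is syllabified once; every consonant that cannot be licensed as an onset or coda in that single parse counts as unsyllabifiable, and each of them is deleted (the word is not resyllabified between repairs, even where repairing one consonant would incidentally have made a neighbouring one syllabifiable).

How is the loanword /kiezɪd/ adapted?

kiezɪ

The consonants /d/ cannot be parsed into a legal (C)V(N) syllable (only a nasal (/m/, /n/, or /ŋ/) is licensed in coda position; onsets are limited to one consonant).
Each unlicensed consonant is deleted: /d/.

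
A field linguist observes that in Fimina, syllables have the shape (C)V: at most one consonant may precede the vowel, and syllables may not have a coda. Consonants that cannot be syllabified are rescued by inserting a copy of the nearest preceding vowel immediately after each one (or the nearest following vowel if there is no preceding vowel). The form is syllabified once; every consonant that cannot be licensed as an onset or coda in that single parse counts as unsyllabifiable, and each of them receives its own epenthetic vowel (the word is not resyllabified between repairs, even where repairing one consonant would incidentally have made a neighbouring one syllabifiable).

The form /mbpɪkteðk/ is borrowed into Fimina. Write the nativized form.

The consonants /m/, /b/, /k/, /ð/, /k/ cannot be parsed into a legal (C)V syllable (no codas are permitted; onsets are limited to one consonant).
Inserting the epenthetic vowel yields /m/ → /mɪ/, /b/ → /bɪ/, /k/ → /kɪ/, /ð/ → /ðe/, /k/ → /ke/.

mɪbɪpɪkɪteðeke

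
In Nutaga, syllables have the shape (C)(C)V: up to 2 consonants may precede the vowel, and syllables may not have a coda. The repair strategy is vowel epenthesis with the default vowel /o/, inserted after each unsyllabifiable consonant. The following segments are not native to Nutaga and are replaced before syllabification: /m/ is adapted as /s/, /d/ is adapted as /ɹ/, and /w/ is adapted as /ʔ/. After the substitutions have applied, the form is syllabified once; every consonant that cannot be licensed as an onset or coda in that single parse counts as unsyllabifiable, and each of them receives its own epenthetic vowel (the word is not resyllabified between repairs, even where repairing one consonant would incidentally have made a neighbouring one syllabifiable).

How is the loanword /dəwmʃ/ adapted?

Substitution: /d/ → /ɹ/, /w/ → /ʔ/, /m/ → /s/, giving /ɹəʔsʃ/.
Under (C)(C)V, the unsyllabifiable consonants are /ʔ/, /s/, /ʃ/ (no codas are permitted; onsets may contain at most 2 consonants).
Each unlicensed consonant becomes the onset of a new syllable: /ʔ/ → /ʔo/, /s/ → /so/, /ʃ/ → /ʃo/.

ɹəʔosoʃo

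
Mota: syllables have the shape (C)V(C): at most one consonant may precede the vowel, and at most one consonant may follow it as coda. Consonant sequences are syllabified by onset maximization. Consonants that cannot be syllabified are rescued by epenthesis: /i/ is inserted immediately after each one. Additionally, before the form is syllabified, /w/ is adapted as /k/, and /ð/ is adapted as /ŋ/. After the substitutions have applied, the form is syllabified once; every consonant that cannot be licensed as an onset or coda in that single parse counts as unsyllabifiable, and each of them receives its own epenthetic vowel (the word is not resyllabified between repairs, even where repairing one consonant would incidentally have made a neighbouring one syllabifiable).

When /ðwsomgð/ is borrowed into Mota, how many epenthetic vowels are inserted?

4

After substitution the input is /ŋksomgŋ/.
The unsyllabifiable consonants are /ŋ/, /k/, /g/, /ŋ/; each receives one epenthetic vowel.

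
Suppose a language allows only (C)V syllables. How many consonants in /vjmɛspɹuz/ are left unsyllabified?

Syllabifying with onset maximization leaves /v/, /j/, /s/, /p/, /z/ stranded (no codas are permitted; onsets are limited to one consonant).

5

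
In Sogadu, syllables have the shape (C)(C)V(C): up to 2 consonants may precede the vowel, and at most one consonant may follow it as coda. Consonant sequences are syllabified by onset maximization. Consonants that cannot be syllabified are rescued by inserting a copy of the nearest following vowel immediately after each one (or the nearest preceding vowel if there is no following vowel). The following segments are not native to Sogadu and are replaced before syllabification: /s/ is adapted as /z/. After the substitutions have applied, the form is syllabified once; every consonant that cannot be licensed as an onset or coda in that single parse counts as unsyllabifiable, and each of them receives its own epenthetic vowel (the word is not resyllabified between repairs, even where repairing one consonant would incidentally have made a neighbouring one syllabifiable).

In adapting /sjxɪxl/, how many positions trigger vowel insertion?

After substitution the input is /zjxɪxl/.
The unsyllabifiable consonants are /z/, /l/; each receives one epenthetic vowel.

2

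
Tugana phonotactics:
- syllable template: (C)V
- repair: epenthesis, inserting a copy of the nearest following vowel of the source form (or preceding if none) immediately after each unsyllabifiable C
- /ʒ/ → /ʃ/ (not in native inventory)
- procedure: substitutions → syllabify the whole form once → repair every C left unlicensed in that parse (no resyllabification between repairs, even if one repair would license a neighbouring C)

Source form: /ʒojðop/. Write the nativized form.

Substitution: /ʒ/ → /ʃ/, giving /ʃojðop/.
The consonants /j/, /p/ cannot be parsed into a legal (C)V syllable (no codas are permitted; onsets are limited to one consonant).
Epenthesis after each stranded consonant: /j/ → /jo/, /p/ → /po/.

ʃojoðopo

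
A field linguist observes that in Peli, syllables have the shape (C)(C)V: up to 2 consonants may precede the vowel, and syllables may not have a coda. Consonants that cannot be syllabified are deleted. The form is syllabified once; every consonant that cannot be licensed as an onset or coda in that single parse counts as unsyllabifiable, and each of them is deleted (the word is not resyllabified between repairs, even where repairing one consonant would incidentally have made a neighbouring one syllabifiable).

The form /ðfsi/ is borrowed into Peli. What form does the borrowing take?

fsi

Syllabifying with onset maximization leaves /ð/ stranded (no codas are permitted; onsets may contain at most 2 consonants).
Deletion applies to /ð/.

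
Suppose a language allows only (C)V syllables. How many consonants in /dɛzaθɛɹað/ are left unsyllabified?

Syllabifying with onset maximization leaves /ð/ stranded (no codas are permitted; onsets are limited to one consonant).

1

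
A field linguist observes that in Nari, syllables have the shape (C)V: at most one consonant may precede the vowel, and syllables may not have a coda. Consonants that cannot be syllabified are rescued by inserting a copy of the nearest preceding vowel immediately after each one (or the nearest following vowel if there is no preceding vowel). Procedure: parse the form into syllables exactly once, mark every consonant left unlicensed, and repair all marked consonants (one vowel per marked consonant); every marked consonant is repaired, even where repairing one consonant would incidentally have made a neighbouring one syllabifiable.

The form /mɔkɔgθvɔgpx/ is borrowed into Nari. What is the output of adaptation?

Syllabifying with onset maximization leaves /g/, /θ/, /g/, /p/, /x/ stranded (no codas are permitted; onsets are limited to one consonant).
Epenthesis after each stranded consonant: /g/ → /gɔ/, /θ/ → /θɔ/, /g/ → /gɔ/, /p/ → /pɔ/, /x/ → /xɔ/.

mɔkɔgɔθɔvɔgɔpɔxɔ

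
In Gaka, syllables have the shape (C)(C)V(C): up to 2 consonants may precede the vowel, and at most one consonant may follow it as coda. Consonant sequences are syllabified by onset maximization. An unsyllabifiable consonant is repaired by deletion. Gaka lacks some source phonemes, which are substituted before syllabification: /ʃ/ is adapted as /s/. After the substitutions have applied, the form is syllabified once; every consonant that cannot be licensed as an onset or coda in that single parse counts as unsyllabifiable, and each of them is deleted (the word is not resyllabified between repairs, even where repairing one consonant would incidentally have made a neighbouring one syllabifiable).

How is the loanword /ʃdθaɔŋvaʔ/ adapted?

dθaɔŋvaʔ

Substitution: /ʃ/ → /s/, giving /sdθaɔŋvaʔ/.
Syllabifying with onset maximization leaves /s/ stranded (at most one coda consonant is licensed; onsets may contain at most 2 consonants).
Each unlicensed consonant is deleted: /s/.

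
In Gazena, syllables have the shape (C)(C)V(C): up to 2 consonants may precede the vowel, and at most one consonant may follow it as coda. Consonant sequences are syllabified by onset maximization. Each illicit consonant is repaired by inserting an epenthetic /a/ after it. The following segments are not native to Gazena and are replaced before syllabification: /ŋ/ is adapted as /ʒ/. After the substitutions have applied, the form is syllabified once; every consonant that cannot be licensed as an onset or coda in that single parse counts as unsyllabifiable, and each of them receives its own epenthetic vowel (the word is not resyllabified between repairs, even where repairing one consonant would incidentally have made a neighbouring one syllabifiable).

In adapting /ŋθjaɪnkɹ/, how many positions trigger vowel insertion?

After substitution the input is /ʒθjaɪnkɹ/.
The unsyllabifiable consonants are /ʒ/, /k/, /ɹ/; each receives one epenthetic vowel.

3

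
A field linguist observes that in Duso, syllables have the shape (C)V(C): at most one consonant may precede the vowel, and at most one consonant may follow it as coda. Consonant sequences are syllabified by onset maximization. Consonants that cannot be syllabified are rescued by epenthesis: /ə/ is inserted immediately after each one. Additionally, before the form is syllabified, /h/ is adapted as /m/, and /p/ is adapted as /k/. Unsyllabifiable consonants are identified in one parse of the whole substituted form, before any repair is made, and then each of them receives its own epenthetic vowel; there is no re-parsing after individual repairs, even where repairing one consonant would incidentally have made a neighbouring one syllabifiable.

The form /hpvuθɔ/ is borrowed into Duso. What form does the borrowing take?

Substitution: /h/ → /m/, /p/ → /k/, giving /mkvuθɔ/.
Under (C)V(C), the unsyllabifiable consonants are /m/, /k/ (at most one coda consonant is licensed; onsets are limited to one consonant).
Inserting the epenthetic vowel yields /m/ → /mə/, /k/ → /kə/.

məkəvuθɔ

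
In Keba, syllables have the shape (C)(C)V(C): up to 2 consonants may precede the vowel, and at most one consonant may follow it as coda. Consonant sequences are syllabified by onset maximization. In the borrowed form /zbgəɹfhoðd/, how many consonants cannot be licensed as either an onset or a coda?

2

Under (C)(C)V(C), the unsyllabifiable consonants are /z/, /d/ (at most one coda consonant is licensed; onsets may contain at most 2 consonants).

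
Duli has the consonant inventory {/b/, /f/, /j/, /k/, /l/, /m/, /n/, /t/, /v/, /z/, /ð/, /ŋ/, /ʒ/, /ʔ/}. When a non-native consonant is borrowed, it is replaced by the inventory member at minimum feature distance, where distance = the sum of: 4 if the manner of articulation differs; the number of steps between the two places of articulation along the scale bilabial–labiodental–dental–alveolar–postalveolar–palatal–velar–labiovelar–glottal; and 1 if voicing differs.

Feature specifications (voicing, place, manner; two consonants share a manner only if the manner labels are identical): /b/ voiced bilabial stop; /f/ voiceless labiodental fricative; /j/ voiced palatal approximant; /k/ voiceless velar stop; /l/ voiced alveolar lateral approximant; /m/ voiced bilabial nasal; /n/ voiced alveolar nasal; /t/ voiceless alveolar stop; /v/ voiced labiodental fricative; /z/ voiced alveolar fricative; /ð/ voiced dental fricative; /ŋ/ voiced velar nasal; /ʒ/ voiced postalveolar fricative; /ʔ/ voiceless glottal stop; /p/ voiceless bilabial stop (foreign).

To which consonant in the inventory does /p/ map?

/b/ is closest: same manner (stop), place distance 0 (bilabial→bilabial), voicing differs (+1); total 1. Next closest is /t/ at distance 3.

b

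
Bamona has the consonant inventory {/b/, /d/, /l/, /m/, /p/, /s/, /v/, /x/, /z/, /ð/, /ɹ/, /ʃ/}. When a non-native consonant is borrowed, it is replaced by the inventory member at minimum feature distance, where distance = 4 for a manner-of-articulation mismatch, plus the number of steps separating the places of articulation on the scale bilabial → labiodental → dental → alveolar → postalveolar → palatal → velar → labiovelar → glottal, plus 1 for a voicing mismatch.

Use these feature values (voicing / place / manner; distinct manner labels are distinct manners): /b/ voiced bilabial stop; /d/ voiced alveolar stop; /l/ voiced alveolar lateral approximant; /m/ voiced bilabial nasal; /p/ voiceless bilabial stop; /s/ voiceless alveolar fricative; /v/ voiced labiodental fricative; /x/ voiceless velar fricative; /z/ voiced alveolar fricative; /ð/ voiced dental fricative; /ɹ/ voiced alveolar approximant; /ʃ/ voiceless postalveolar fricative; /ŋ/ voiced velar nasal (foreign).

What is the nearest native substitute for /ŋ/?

/x/ is closest: manner differs (nasal→fricative, +4), place distance 0 (velar→velar), voicing differs (+1); total 5. Next closest is /m/ at distance 6.

x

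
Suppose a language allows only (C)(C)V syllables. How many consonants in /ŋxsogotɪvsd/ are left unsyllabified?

4

Syllabifying with onset maximization leaves /ŋ/, /v/, /s/, /d/ stranded (no codas are permitted; onsets may contain at most 2 consonants).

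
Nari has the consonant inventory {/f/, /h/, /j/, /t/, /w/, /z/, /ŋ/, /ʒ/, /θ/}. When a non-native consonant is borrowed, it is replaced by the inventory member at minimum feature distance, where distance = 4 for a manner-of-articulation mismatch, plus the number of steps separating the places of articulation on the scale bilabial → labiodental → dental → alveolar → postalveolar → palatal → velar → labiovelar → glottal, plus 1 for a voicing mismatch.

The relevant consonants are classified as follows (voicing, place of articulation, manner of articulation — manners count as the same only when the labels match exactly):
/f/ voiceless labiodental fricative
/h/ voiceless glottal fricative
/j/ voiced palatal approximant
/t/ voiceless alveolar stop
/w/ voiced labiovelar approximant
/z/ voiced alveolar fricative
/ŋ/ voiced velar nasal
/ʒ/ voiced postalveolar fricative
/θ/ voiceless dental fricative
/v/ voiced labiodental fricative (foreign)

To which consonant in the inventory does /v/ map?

f

/f/ is closest: same manner (fricative), place distance 0 (labiodental→labiodental), voicing differs (+1); total 1. Next closest is /z/ at distance 2.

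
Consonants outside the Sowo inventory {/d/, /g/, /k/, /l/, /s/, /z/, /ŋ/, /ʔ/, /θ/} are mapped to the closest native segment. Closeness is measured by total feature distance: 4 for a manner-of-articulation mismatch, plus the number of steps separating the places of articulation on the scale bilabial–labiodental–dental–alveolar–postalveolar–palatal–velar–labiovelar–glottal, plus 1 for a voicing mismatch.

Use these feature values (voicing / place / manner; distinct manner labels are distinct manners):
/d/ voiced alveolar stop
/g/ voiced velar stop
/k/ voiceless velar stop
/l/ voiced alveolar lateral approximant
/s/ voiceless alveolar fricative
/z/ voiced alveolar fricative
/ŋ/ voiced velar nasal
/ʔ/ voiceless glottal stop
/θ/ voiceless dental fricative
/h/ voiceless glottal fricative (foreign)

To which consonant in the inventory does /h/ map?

ʔ

/ʔ/ is closest: manner differs (fricative→stop, +4), place distance 0 (glottal→glottal), same voicing; total 4. Next closest is /s/ at distance 5.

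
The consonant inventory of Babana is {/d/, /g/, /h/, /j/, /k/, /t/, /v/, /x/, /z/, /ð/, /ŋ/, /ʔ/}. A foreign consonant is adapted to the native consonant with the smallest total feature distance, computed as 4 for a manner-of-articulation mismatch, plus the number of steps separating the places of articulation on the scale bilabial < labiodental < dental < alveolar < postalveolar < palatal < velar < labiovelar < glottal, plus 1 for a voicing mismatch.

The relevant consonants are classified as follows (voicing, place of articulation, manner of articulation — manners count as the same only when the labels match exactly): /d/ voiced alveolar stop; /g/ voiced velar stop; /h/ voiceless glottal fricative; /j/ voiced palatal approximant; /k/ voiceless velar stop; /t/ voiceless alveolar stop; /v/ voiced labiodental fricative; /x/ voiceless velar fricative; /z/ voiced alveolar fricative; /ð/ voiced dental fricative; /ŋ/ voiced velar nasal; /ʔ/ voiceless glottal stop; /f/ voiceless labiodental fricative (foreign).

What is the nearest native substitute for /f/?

/v/ is closest: same manner (fricative), place distance 0 (labiodental→labiodental), voicing differs (+1); total 1. Next closest is /ð/ at distance 2.

v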